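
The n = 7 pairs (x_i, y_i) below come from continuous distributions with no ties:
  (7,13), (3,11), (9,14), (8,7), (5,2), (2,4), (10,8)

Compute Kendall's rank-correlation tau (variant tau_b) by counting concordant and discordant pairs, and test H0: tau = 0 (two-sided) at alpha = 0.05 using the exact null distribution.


Step 1: Enumerate the 21 unordered pairs (i,j) with i<j and classify each by sign(x_j-x_i) * sign(y_j-y_i).
  (1,2):dx=-4,dy=-2->C; (1,3):dx=+2,dy=+1->C; (1,4):dx=+1,dy=-6->D; (1,5):dx=-2,dy=-11->C
  (1,6):dx=-5,dy=-9->C; (1,7):dx=+3,dy=-5->D; (2,3):dx=+6,dy=+3->C; (2,4):dx=+5,dy=-4->D
  (2,5):dx=+2,dy=-9->D; (2,6):dx=-1,dy=-7->C; (2,7):dx=+7,dy=-3->D; (3,4):dx=-1,dy=-7->C
  (3,5):dx=-4,dy=-12->C; (3,6):dx=-7,dy=-10->C; (3,7):dx=+1,dy=-6->D; (4,5):dx=-3,dy=-5->C
  (4,6):dx=-6,dy=-3->C; (4,7):dx=+2,dy=+1->C; (5,6):dx=-3,dy=+2->D; (5,7):dx=+5,dy=+6->C
  (6,7):dx=+8,dy=+4->C
Step 2: C = 14, D = 7, total pairs = 21.
Step 3: tau = (C - D)/(n(n-1)/2) = (14 - 7)/21 = 0.333333.
Step 4: Exact two-sided p-value (enumerate n! = 5040 permutations of y under H0): p = 0.381349.
Step 5: alpha = 0.05. fail to reject H0.

tau_b = 0.3333 (C=14, D=7), p = 0.381349, fail to reject H0.


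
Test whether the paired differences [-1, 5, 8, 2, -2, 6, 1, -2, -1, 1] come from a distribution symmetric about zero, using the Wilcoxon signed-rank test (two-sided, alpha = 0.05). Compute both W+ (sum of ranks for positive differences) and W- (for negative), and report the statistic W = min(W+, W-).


Step 1: Drop any zero differences (none here) and take |d_i|.
|d| = [1, 5, 8, 2, 2, 6, 1, 2, 1, 1]
Step 2: Midrank |d_i| (ties get averaged ranks).
ranks: |1|->2.5, |5|->8, |8|->10, |2|->6, |2|->6, |6|->9, |1|->2.5, |2|->6, |1|->2.5, |1|->2.5
Step 3: Attach original signs; sum ranks with positive sign and with negative sign.
W+ = 8 + 10 + 6 + 9 + 2.5 + 2.5 = 38
W- = 2.5 + 6 + 6 + 2.5 = 17
(Check: W+ + W- = 55 should equal n(n+1)/2 = 55.)
Step 4: Test statistic W = min(W+, W-) = 17.
Step 5: Ties in |d|, so use the tie-corrected normal approximation.
        E[W] = n(n+1)/4 = 10*11/4 = 27.5.
        Tie groups: |d|=1 (t=4), |d|=2 (t=3); sum(t^3 - t) = 84.
        Var[W] = n(n+1)(2n+1)/24 - sum(t^3-t)/48 = 2310/24 - 84/48 = 94.5.
        z = (W - E[W]) / sqrt(Var[W]) = (17 - 27.5) / 9.7211 = -1.0801.
        Two-sided p = 2*Phi(z) = 0.280087.
Step 6: alpha = 0.05. fail to reject H0.

W+ = 38, W- = 17, W = min = 17, p = 0.280087, fail to reject H0.


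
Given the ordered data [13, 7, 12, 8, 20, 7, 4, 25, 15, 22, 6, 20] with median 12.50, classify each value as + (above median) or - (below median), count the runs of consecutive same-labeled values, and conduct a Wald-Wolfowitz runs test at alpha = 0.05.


Step 1: Compute median = 12.50; label A = above, B = below.
Labels in order: ABBBABBAAABA  (n_A = 6, n_B = 6)
Step 2: Count runs R = 7.
Step 3: Under H0 (random ordering), E[R] = 2*n_A*n_B/(n_A+n_B) + 1 = 2*6*6/12 + 1 = 7.0000.
        Var[R] = 2*n_A*n_B*(2*n_A*n_B - n_A - n_B) / ((n_A+n_B)^2 * (n_A+n_B-1)) = 4320/1584 = 2.7273.
        SD[R] = 1.6514.
Step 4: R = E[R], so z = 0 with no continuity correction.
Step 5: Two-sided p-value via normal approximation = 2*(1 - Phi(|z|)) = 1.000000.
Step 6: alpha = 0.05. fail to reject H0.

R = 7, z = 0.0000, p = 1.000000, fail to reject H0.


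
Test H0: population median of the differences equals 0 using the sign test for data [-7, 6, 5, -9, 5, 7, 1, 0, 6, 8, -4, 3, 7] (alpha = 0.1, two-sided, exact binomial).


Step 1: Discard zero differences. Original n = 13; n_eff = number of nonzero differences = 12.
Nonzero differences (with sign): -7, +6, +5, -9, +5, +7, +1, +6, +8, -4, +3, +7
Step 2: Count signs: positive = 9, negative = 3.
Step 3: Under H0: P(positive) = 0.5, so the number of positives S ~ Bin(12, 0.5).
Step 4: Two-sided exact p-value = sum of Bin(12,0.5) probabilities at or below the observed probability = 0.145996.
Step 5: alpha = 0.1. fail to reject H0.

n_eff = 12, pos = 9, neg = 3, p = 0.145996, fail to reject H0.


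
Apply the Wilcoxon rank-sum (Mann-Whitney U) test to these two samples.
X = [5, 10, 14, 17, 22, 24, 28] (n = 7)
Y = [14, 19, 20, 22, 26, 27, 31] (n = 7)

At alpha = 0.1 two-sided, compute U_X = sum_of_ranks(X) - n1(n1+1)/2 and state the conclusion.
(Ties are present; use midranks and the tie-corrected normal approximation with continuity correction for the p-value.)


Step 1: Combine and sort all 14 observations; assign midranks.
sorted (value, group): (5,X), (10,X), (14,X), (14,Y), (17,X), (19,Y), (20,Y), (22,X), (22,Y), (24,X), (26,Y), (27,Y), (28,X), (31,Y)
ranks: 5->1, 10->2, 14->3.5, 14->3.5, 17->5, 19->6, 20->7, 22->8.5, 22->8.5, 24->10, 26->11, 27->12, 28->13, 31->14
Step 2: Rank sum for X: R1 = 1 + 2 + 3.5 + 5 + 8.5 + 10 + 13 = 43.
Step 3: U_X = R1 - n1(n1+1)/2 = 43 - 7*8/2 = 43 - 28 = 15.
       U_Y = n1*n2 - U_X = 49 - 15 = 34.
Step 4: Ties are present, so use the tie-corrected normal approximation (with continuity correction) for the p-value.
Step 5: p-value = 0.249110; compare to alpha = 0.1. fail to reject H0.

U_X = 15, p = 0.249110, fail to reject H0 at alpha = 0.1.


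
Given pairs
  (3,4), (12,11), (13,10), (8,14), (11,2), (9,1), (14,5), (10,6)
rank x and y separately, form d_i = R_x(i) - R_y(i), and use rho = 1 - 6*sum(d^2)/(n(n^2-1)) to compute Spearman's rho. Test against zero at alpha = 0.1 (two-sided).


Step 1: Rank x and y separately (midranks; no ties here).
rank(x): 3->1, 12->6, 13->7, 8->2, 11->5, 9->3, 14->8, 10->4
rank(y): 4->3, 11->7, 10->6, 14->8, 2->2, 1->1, 5->4, 6->5
Step 2: d_i = R_x(i) - R_y(i); compute d_i^2.
  (1-3)^2=4, (6-7)^2=1, (7-6)^2=1, (2-8)^2=36, (5-2)^2=9, (3-1)^2=4, (8-4)^2=16, (4-5)^2=1
sum(d^2) = 72.
Step 3: rho = 1 - 6*72 / (8*(8^2 - 1)) = 1 - 432/504 = 0.142857.
Step 4: Under H0, t = rho * sqrt((n-2)/(1-rho^2)) = 0.3536 ~ t(6).
Step 5: Two-sided p-value from the t-distribution with 6 df = 0.735765.
Step 6: alpha = 0.1. fail to reject H0.

rho = 0.1429, p = 0.735765, fail to reject H0 at alpha = 0.1.


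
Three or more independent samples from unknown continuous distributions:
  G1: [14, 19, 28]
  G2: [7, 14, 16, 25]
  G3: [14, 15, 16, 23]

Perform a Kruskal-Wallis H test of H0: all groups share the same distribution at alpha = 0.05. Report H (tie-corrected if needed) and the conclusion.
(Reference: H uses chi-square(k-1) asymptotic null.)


Step 1: Combine all N = 11 observations and assign midranks.
sorted (value, group, rank): (7,G2,1), (14,G1,3), (14,G2,3), (14,G3,3), (15,G3,5), (16,G2,6.5), (16,G3,6.5), (19,G1,8), (23,G3,9), (25,G2,10), (28,G1,11)
Step 2: Sum ranks within each group.
R_1 = 22 (n_1 = 3)
R_2 = 20.5 (n_2 = 4)
R_3 = 23.5 (n_3 = 4)
Step 3: H = 12/(N(N+1)) * sum(R_i^2/n_i) - 3(N+1)
     = 12/(11*12) * (22^2/3 + 20.5^2/4 + 23.5^2/4) - 3*12
     = 0.090909 * 404.458 - 36
     = 0.768939.
Step 4: Ties present; correction factor C = 1 - 30/(11^3 - 11) = 0.977273. Corrected H = 0.768939 / 0.977273 = 0.786822.
Step 5: Under H0, H ~ chi^2(2); p-value = 0.674751.
Step 6: alpha = 0.05. fail to reject H0.

H = 0.7868, df = 2, p = 0.674751, fail to reject H0.


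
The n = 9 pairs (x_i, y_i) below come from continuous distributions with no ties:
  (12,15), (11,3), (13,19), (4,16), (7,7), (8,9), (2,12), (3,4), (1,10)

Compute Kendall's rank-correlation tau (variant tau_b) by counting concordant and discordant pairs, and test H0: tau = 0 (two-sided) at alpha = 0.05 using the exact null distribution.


Step 1: Enumerate the 36 unordered pairs (i,j) with i<j and classify each by sign(x_j-x_i) * sign(y_j-y_i).
  (1,2):dx=-1,dy=-12->C; (1,3):dx=+1,dy=+4->C; (1,4):dx=-8,dy=+1->D; (1,5):dx=-5,dy=-8->C
  (1,6):dx=-4,dy=-6->C; (1,7):dx=-10,dy=-3->C; (1,8):dx=-9,dy=-11->C; (1,9):dx=-11,dy=-5->C
  (2,3):dx=+2,dy=+16->C; (2,4):dx=-7,dy=+13->D; (2,5):dx=-4,dy=+4->D; (2,6):dx=-3,dy=+6->D
  (2,7):dx=-9,dy=+9->D; (2,8):dx=-8,dy=+1->D; (2,9):dx=-10,dy=+7->D; (3,4):dx=-9,dy=-3->C
  (3,5):dx=-6,dy=-12->C; (3,6):dx=-5,dy=-10->C; (3,7):dx=-11,dy=-7->C; (3,8):dx=-10,dy=-15->C
  (3,9):dx=-12,dy=-9->C; (4,5):dx=+3,dy=-9->D; (4,6):dx=+4,dy=-7->D; (4,7):dx=-2,dy=-4->C
  (4,8):dx=-1,dy=-12->C; (4,9):dx=-3,dy=-6->C; (5,6):dx=+1,dy=+2->C; (5,7):dx=-5,dy=+5->D
  (5,8):dx=-4,dy=-3->C; (5,9):dx=-6,dy=+3->D; (6,7):dx=-6,dy=+3->D; (6,8):dx=-5,dy=-5->C
  (6,9):dx=-7,dy=+1->D; (7,8):dx=+1,dy=-8->D; (7,9):dx=-1,dy=-2->C; (8,9):dx=-2,dy=+6->D
Step 2: C = 21, D = 15, total pairs = 36.
Step 3: tau = (C - D)/(n(n-1)/2) = (21 - 15)/36 = 0.166667.
Step 4: Exact two-sided p-value (enumerate n! = 362880 permutations of y under H0): p = 0.612202.
Step 5: alpha = 0.05. fail to reject H0.

tau_b = 0.1667 (C=21, D=15), p = 0.612202, fail to reject H0.


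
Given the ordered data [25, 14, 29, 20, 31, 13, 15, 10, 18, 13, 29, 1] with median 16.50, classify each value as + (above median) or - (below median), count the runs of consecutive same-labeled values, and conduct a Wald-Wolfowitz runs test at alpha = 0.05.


Step 1: Compute median = 16.50; label A = above, B = below.
Labels in order: ABAAABBBABAB  (n_A = 6, n_B = 6)
Step 2: Count runs R = 8.
Step 3: Under H0 (random ordering), E[R] = 2*n_A*n_B/(n_A+n_B) + 1 = 2*6*6/12 + 1 = 7.0000.
        Var[R] = 2*n_A*n_B*(2*n_A*n_B - n_A - n_B) / ((n_A+n_B)^2 * (n_A+n_B-1)) = 4320/1584 = 2.7273.
        SD[R] = 1.6514.
Step 4: Continuity-corrected z = (R - 0.5 - E[R]) / SD[R] = (8 - 0.5 - 7.0000) / 1.6514 = 0.3028.
Step 5: Two-sided p-value via normal approximation = 2*(1 - Phi(|z|)) = 0.762069.
Step 6: alpha = 0.05. fail to reject H0.

R = 8, z = 0.3028, p = 0.762069, fail to reject H0.


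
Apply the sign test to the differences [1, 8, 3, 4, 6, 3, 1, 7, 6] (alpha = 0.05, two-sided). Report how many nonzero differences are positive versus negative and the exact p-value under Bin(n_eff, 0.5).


Step 1: Discard zero differences. Original n = 9; n_eff = number of nonzero differences = 9.
Nonzero differences (with sign): +1, +8, +3, +4, +6, +3, +1, +7, +6
Step 2: Count signs: positive = 9, negative = 0.
Step 3: Under H0: P(positive) = 0.5, so the number of positives S ~ Bin(9, 0.5).
Step 4: Two-sided exact p-value = sum of Bin(9,0.5) probabilities at or below the observed probability = 0.003906.
Step 5: alpha = 0.05. reject H0.

n_eff = 9, pos = 9, neg = 0, p = 0.003906, reject H0.


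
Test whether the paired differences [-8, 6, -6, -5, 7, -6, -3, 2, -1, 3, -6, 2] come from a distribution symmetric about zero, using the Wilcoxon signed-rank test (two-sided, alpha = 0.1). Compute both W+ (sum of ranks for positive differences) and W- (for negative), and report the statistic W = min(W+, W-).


Step 1: Drop any zero differences (none here) and take |d_i|.
|d| = [8, 6, 6, 5, 7, 6, 3, 2, 1, 3, 6, 2]
Step 2: Midrank |d_i| (ties get averaged ranks).
ranks: |8|->12, |6|->8.5, |6|->8.5, |5|->6, |7|->11, |6|->8.5, |3|->4.5, |2|->2.5, |1|->1, |3|->4.5, |6|->8.5, |2|->2.5
Step 3: Attach original signs; sum ranks with positive sign and with negative sign.
W+ = 8.5 + 11 + 2.5 + 4.5 + 2.5 = 29
W- = 12 + 8.5 + 6 + 8.5 + 4.5 + 1 + 8.5 = 49
(Check: W+ + W- = 78 should equal n(n+1)/2 = 78.)
Step 4: Test statistic W = min(W+, W-) = 29.
Step 5: Ties in |d|, so use the tie-corrected normal approximation.
        E[W] = n(n+1)/4 = 12*13/4 = 39.
        Tie groups: |d|=2 (t=2), |d|=3 (t=2), |d|=6 (t=4); sum(t^3 - t) = 72.
        Var[W] = n(n+1)(2n+1)/24 - sum(t^3-t)/48 = 3900/24 - 72/48 = 161.
        z = (W - E[W]) / sqrt(Var[W]) = (29 - 39) / 12.6886 = -0.7881.
        Two-sided p = 2*Phi(z) = 0.430632.
Step 6: alpha = 0.1. fail to reject H0.

W+ = 29, W- = 49, W = min = 29, p = 0.430632, fail to reject H0.


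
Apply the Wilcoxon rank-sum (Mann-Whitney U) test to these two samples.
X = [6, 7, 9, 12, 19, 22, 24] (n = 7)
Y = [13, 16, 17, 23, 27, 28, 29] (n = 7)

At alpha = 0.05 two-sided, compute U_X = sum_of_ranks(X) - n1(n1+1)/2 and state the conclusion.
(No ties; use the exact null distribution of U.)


Step 1: Combine and sort all 14 observations; assign midranks.
sorted (value, group): (6,X), (7,X), (9,X), (12,X), (13,Y), (16,Y), (17,Y), (19,X), (22,X), (23,Y), (24,X), (27,Y), (28,Y), (29,Y)
ranks: 6->1, 7->2, 9->3, 12->4, 13->5, 16->6, 17->7, 19->8, 22->9, 23->10, 24->11, 27->12, 28->13, 29->14
Step 2: Rank sum for X: R1 = 1 + 2 + 3 + 4 + 8 + 9 + 11 = 38.
Step 3: U_X = R1 - n1(n1+1)/2 = 38 - 7*8/2 = 38 - 28 = 10.
       U_Y = n1*n2 - U_X = 49 - 10 = 39.
Step 4: No ties, so the exact null distribution of U (based on enumerating the C(14,7) = 3432 equally likely rank assignments) gives the two-sided p-value.
Step 5: p-value = 0.072844; compare to alpha = 0.05. fail to reject H0.

U_X = 10, p = 0.072844, fail to reject H0 at alpha = 0.05.


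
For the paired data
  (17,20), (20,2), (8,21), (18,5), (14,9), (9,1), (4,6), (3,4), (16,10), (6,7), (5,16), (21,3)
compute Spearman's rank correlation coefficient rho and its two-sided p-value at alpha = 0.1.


Step 1: Rank x and y separately (midranks; no ties here).
rank(x): 17->9, 20->11, 8->5, 18->10, 14->7, 9->6, 4->2, 3->1, 16->8, 6->4, 5->3, 21->12
rank(y): 20->11, 2->2, 21->12, 5->5, 9->8, 1->1, 6->6, 4->4, 10->9, 7->7, 16->10, 3->3
Step 2: d_i = R_x(i) - R_y(i); compute d_i^2.
  (9-11)^2=4, (11-2)^2=81, (5-12)^2=49, (10-5)^2=25, (7-8)^2=1, (6-1)^2=25, (2-6)^2=16, (1-4)^2=9, (8-9)^2=1, (4-7)^2=9, (3-10)^2=49, (12-3)^2=81
sum(d^2) = 350.
Step 3: rho = 1 - 6*350 / (12*(12^2 - 1)) = 1 - 2100/1716 = -0.223776.
Step 4: Under H0, t = rho * sqrt((n-2)/(1-rho^2)) = -0.7261 ~ t(10).
Step 5: Two-sided p-value from the t-distribution with 10 df = 0.484452.
Step 6: alpha = 0.1. fail to reject H0.

rho = -0.2238, p = 0.484452, fail to reject H0 at alpha = 0.1.


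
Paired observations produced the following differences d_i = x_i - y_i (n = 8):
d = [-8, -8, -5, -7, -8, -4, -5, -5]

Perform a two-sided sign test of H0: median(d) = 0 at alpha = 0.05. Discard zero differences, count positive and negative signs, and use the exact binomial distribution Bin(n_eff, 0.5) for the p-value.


Step 1: Discard zero differences. Original n = 8; n_eff = number of nonzero differences = 8.
Nonzero differences (with sign): -8, -8, -5, -7, -8, -4, -5, -5
Step 2: Count signs: positive = 0, negative = 8.
Step 3: Under H0: P(positive) = 0.5, so the number of positives S ~ Bin(8, 0.5).
Step 4: Two-sided exact p-value = sum of Bin(8,0.5) probabilities at or below the observed probability = 0.007812.
Step 5: alpha = 0.05. reject H0.

n_eff = 8, pos = 0, neg = 8, p = 0.007812, reject H0.


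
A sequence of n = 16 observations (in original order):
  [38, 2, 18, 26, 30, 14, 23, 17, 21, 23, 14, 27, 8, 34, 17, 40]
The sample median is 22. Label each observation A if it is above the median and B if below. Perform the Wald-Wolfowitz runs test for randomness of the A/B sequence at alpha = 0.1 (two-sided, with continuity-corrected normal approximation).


Step 1: Compute median = 22; label A = above, B = below.
Labels in order: ABBAABABBABABABA  (n_A = 8, n_B = 8)
Step 2: Count runs R = 13.
Step 3: Under H0 (random ordering), E[R] = 2*n_A*n_B/(n_A+n_B) + 1 = 2*8*8/16 + 1 = 9.0000.
        Var[R] = 2*n_A*n_B*(2*n_A*n_B - n_A - n_B) / ((n_A+n_B)^2 * (n_A+n_B-1)) = 14336/3840 = 3.7333.
        SD[R] = 1.9322.
Step 4: Continuity-corrected z = (R - 0.5 - E[R]) / SD[R] = (13 - 0.5 - 9.0000) / 1.9322 = 1.8114.
Step 5: Two-sided p-value via normal approximation = 2*(1 - Phi(|z|)) = 0.070076.
Step 6: alpha = 0.1. reject H0.

R = 13, z = 1.8114, p = 0.070076, reject H0.


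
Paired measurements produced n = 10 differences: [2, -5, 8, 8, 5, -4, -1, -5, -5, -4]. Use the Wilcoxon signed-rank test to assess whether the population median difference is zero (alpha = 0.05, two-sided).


Step 1: Drop any zero differences (none here) and take |d_i|.
|d| = [2, 5, 8, 8, 5, 4, 1, 5, 5, 4]
Step 2: Midrank |d_i| (ties get averaged ranks).
ranks: |2|->2, |5|->6.5, |8|->9.5, |8|->9.5, |5|->6.5, |4|->3.5, |1|->1, |5|->6.5, |5|->6.5, |4|->3.5
Step 3: Attach original signs; sum ranks with positive sign and with negative sign.
W+ = 2 + 9.5 + 9.5 + 6.5 = 27.5
W- = 6.5 + 3.5 + 1 + 6.5 + 6.5 + 3.5 = 27.5
(Check: W+ + W- = 55 should equal n(n+1)/2 = 55.)
Step 4: Test statistic W = min(W+, W-) = 27.5.
Step 5: Ties in |d|, so use the tie-corrected normal approximation.
        E[W] = n(n+1)/4 = 10*11/4 = 27.5.
        Tie groups: |d|=4 (t=2), |d|=5 (t=4), |d|=8 (t=2); sum(t^3 - t) = 72.
        Var[W] = n(n+1)(2n+1)/24 - sum(t^3-t)/48 = 2310/24 - 72/48 = 94.75.
        z = (W - E[W]) / sqrt(Var[W]) = (27.5 - 27.5) / 9.7340 = 0.0000.
        Two-sided p = 2*Phi(z) = 1.000000.
Step 6: alpha = 0.05. fail to reject H0.

W+ = 27.5, W- = 27.5, W = min = 27.5, p = 1.000000, fail to reject H0.


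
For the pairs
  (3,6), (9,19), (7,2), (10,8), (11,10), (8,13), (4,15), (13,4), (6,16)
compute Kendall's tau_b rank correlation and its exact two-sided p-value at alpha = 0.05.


Step 1: Enumerate the 36 unordered pairs (i,j) with i<j and classify each by sign(x_j-x_i) * sign(y_j-y_i).
  (1,2):dx=+6,dy=+13->C; (1,3):dx=+4,dy=-4->D; (1,4):dx=+7,dy=+2->C; (1,5):dx=+8,dy=+4->C
  (1,6):dx=+5,dy=+7->C; (1,7):dx=+1,dy=+9->C; (1,8):dx=+10,dy=-2->D; (1,9):dx=+3,dy=+10->C
  (2,3):dx=-2,dy=-17->C; (2,4):dx=+1,dy=-11->D; (2,5):dx=+2,dy=-9->D; (2,6):dx=-1,dy=-6->C
  (2,7):dx=-5,dy=-4->C; (2,8):dx=+4,dy=-15->D; (2,9):dx=-3,dy=-3->C; (3,4):dx=+3,dy=+6->C
  (3,5):dx=+4,dy=+8->C; (3,6):dx=+1,dy=+11->C; (3,7):dx=-3,dy=+13->D; (3,8):dx=+6,dy=+2->C
  (3,9):dx=-1,dy=+14->D; (4,5):dx=+1,dy=+2->C; (4,6):dx=-2,dy=+5->D; (4,7):dx=-6,dy=+7->D
  (4,8):dx=+3,dy=-4->D; (4,9):dx=-4,dy=+8->D; (5,6):dx=-3,dy=+3->D; (5,7):dx=-7,dy=+5->D
  (5,8):dx=+2,dy=-6->D; (5,9):dx=-5,dy=+6->D; (6,7):dx=-4,dy=+2->D; (6,8):dx=+5,dy=-9->D
  (6,9):dx=-2,dy=+3->D; (7,8):dx=+9,dy=-11->D; (7,9):dx=+2,dy=+1->C; (8,9):dx=-7,dy=+12->D
Step 2: C = 16, D = 20, total pairs = 36.
Step 3: tau = (C - D)/(n(n-1)/2) = (16 - 20)/36 = -0.111111.
Step 4: Exact two-sided p-value (enumerate n! = 362880 permutations of y under H0): p = 0.761414.
Step 5: alpha = 0.05. fail to reject H0.

tau_b = -0.1111 (C=16, D=20), p = 0.761414, fail to reject H0.


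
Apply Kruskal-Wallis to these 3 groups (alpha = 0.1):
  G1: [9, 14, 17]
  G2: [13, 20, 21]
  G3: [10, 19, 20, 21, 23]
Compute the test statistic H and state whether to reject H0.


Step 1: Combine all N = 11 observations and assign midranks.
sorted (value, group, rank): (9,G1,1), (10,G3,2), (13,G2,3), (14,G1,4), (17,G1,5), (19,G3,6), (20,G2,7.5), (20,G3,7.5), (21,G2,9.5), (21,G3,9.5), (23,G3,11)
Step 2: Sum ranks within each group.
R_1 = 10 (n_1 = 3)
R_2 = 20 (n_2 = 3)
R_3 = 36 (n_3 = 5)
Step 3: H = 12/(N(N+1)) * sum(R_i^2/n_i) - 3(N+1)
     = 12/(11*12) * (10^2/3 + 20^2/3 + 36^2/5) - 3*12
     = 0.090909 * 425.867 - 36
     = 2.715152.
Step 4: Ties present; correction factor C = 1 - 12/(11^3 - 11) = 0.990909. Corrected H = 2.715152 / 0.990909 = 2.740061.
Step 5: Under H0, H ~ chi^2(2); p-value = 0.254099.
Step 6: alpha = 0.1. fail to reject H0.

H = 2.7401, df = 2, p = 0.254099, fail to reject H0.


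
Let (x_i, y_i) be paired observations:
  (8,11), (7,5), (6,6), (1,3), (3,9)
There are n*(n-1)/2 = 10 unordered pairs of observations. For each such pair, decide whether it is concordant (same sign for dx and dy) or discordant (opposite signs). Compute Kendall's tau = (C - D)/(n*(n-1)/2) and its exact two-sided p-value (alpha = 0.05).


Step 1: Enumerate the 10 unordered pairs (i,j) with i<j and classify each by sign(x_j-x_i) * sign(y_j-y_i).
  (1,2):dx=-1,dy=-6->C; (1,3):dx=-2,dy=-5->C; (1,4):dx=-7,dy=-8->C; (1,5):dx=-5,dy=-2->C
  (2,3):dx=-1,dy=+1->D; (2,4):dx=-6,dy=-2->C; (2,5):dx=-4,dy=+4->D; (3,4):dx=-5,dy=-3->C
  (3,5):dx=-3,dy=+3->D; (4,5):dx=+2,dy=+6->C
Step 2: C = 7, D = 3, total pairs = 10.
Step 3: tau = (C - D)/(n(n-1)/2) = (7 - 3)/10 = 0.400000.
Step 4: Exact two-sided p-value (enumerate n! = 120 permutations of y under H0): p = 0.483333.
Step 5: alpha = 0.05. fail to reject H0.

tau_b = 0.4000 (C=7, D=3), p = 0.483333, fail to reject H0.


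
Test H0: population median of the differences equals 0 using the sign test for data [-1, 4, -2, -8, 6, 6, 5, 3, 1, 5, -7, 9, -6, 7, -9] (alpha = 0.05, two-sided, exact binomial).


Step 1: Discard zero differences. Original n = 15; n_eff = number of nonzero differences = 15.
Nonzero differences (with sign): -1, +4, -2, -8, +6, +6, +5, +3, +1, +5, -7, +9, -6, +7, -9
Step 2: Count signs: positive = 9, negative = 6.
Step 3: Under H0: P(positive) = 0.5, so the number of positives S ~ Bin(15, 0.5).
Step 4: Two-sided exact p-value = sum of Bin(15,0.5) probabilities at or below the observed probability = 0.607239.
Step 5: alpha = 0.05. fail to reject H0.

n_eff = 15, pos = 9, neg = 6, p = 0.607239, fail to reject H0.


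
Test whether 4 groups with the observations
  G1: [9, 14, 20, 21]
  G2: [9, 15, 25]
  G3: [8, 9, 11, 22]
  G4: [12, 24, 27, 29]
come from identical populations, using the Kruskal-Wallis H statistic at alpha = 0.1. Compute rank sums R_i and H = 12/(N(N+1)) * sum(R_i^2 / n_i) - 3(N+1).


Step 1: Combine all N = 15 observations and assign midranks.
sorted (value, group, rank): (8,G3,1), (9,G1,3), (9,G2,3), (9,G3,3), (11,G3,5), (12,G4,6), (14,G1,7), (15,G2,8), (20,G1,9), (21,G1,10), (22,G3,11), (24,G4,12), (25,G2,13), (27,G4,14), (29,G4,15)
Step 2: Sum ranks within each group.
R_1 = 29 (n_1 = 4)
R_2 = 24 (n_2 = 3)
R_3 = 20 (n_3 = 4)
R_4 = 47 (n_4 = 4)
Step 3: H = 12/(N(N+1)) * sum(R_i^2/n_i) - 3(N+1)
     = 12/(15*16) * (29^2/4 + 24^2/3 + 20^2/4 + 47^2/4) - 3*16
     = 0.050000 * 1054.5 - 48
     = 4.725000.
Step 4: Ties present; correction factor C = 1 - 24/(15^3 - 15) = 0.992857. Corrected H = 4.725000 / 0.992857 = 4.758993.
Step 5: Under H0, H ~ chi^2(3); p-value = 0.190320.
Step 6: alpha = 0.1. fail to reject H0.

H = 4.7590, df = 3, p = 0.190320, fail to reject H0.


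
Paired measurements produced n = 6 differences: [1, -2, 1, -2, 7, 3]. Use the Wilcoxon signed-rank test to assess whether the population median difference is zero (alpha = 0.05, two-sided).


Step 1: Drop any zero differences (none here) and take |d_i|.
|d| = [1, 2, 1, 2, 7, 3]
Step 2: Midrank |d_i| (ties get averaged ranks).
ranks: |1|->1.5, |2|->3.5, |1|->1.5, |2|->3.5, |7|->6, |3|->5
Step 3: Attach original signs; sum ranks with positive sign and with negative sign.
W+ = 1.5 + 1.5 + 6 + 5 = 14
W- = 3.5 + 3.5 = 7
(Check: W+ + W- = 21 should equal n(n+1)/2 = 21.)
Step 4: Test statistic W = min(W+, W-) = 7.
Step 5: Ties in |d|, so use the tie-corrected normal approximation.
        E[W] = n(n+1)/4 = 6*7/4 = 10.5.
        Tie groups: |d|=1 (t=2), |d|=2 (t=2); sum(t^3 - t) = 12.
        Var[W] = n(n+1)(2n+1)/24 - sum(t^3-t)/48 = 546/24 - 12/48 = 22.5.
        z = (W - E[W]) / sqrt(Var[W]) = (7 - 10.5) / 4.7434 = -0.7379.
        Two-sided p = 2*Phi(z) = 0.460597.
Step 6: alpha = 0.05. fail to reject H0.

W+ = 14, W- = 7, W = min = 7, p = 0.460597, fail to reject H0.


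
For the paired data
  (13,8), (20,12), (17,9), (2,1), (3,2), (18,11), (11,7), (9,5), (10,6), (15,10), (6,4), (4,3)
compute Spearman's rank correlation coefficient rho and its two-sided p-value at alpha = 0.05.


Step 1: Rank x and y separately (midranks; no ties here).
rank(x): 13->8, 20->12, 17->10, 2->1, 3->2, 18->11, 11->7, 9->5, 10->6, 15->9, 6->4, 4->3
rank(y): 8->8, 12->12, 9->9, 1->1, 2->2, 11->11, 7->7, 5->5, 6->6, 10->10, 4->4, 3->3
Step 2: d_i = R_x(i) - R_y(i); compute d_i^2.
  (8-8)^2=0, (12-12)^2=0, (10-9)^2=1, (1-1)^2=0, (2-2)^2=0, (11-11)^2=0, (7-7)^2=0, (5-5)^2=0, (6-6)^2=0, (9-10)^2=1, (4-4)^2=0, (3-3)^2=0
sum(d^2) = 2.
Step 3: rho = 1 - 6*2 / (12*(12^2 - 1)) = 1 - 12/1716 = 0.993007.
Step 4: Under H0, t = rho * sqrt((n-2)/(1-rho^2)) = 26.5990 ~ t(10).
Step 5: Two-sided p-value from the t-distribution with 10 df = 0.000000.
Step 6: alpha = 0.05. reject H0.

rho = 0.9930, p = 0.000000, reject H0 at alpha = 0.05.


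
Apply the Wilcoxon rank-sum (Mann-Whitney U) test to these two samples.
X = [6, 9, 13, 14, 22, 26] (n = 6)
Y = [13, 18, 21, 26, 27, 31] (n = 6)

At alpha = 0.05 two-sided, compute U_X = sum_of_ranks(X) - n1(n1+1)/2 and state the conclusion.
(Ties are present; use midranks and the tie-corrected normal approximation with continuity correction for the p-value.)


Step 1: Combine and sort all 12 observations; assign midranks.
sorted (value, group): (6,X), (9,X), (13,X), (13,Y), (14,X), (18,Y), (21,Y), (22,X), (26,X), (26,Y), (27,Y), (31,Y)
ranks: 6->1, 9->2, 13->3.5, 13->3.5, 14->5, 18->6, 21->7, 22->8, 26->9.5, 26->9.5, 27->11, 31->12
Step 2: Rank sum for X: R1 = 1 + 2 + 3.5 + 5 + 8 + 9.5 = 29.
Step 3: U_X = R1 - n1(n1+1)/2 = 29 - 6*7/2 = 29 - 21 = 8.
       U_Y = n1*n2 - U_X = 36 - 8 = 28.
Step 4: Ties are present, so use the tie-corrected normal approximation (with continuity correction) for the p-value.
Step 5: p-value = 0.126869; compare to alpha = 0.05. fail to reject H0.

U_X = 8, p = 0.126869, fail to reject H0 at alpha = 0.05.


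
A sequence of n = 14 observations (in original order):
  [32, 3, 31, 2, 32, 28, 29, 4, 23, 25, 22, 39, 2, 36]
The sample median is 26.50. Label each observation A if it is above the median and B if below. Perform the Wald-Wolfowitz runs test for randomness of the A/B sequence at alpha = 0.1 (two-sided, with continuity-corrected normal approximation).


Step 1: Compute median = 26.50; label A = above, B = below.
Labels in order: ABABAAABBBBABA  (n_A = 7, n_B = 7)
Step 2: Count runs R = 9.
Step 3: Under H0 (random ordering), E[R] = 2*n_A*n_B/(n_A+n_B) + 1 = 2*7*7/14 + 1 = 8.0000.
        Var[R] = 2*n_A*n_B*(2*n_A*n_B - n_A - n_B) / ((n_A+n_B)^2 * (n_A+n_B-1)) = 8232/2548 = 3.2308.
        SD[R] = 1.7974.
Step 4: Continuity-corrected z = (R - 0.5 - E[R]) / SD[R] = (9 - 0.5 - 8.0000) / 1.7974 = 0.2782.
Step 5: Two-sided p-value via normal approximation = 2*(1 - Phi(|z|)) = 0.780879.
Step 6: alpha = 0.1. fail to reject H0.

R = 9, z = 0.2782, p = 0.780879, fail to reject H0.


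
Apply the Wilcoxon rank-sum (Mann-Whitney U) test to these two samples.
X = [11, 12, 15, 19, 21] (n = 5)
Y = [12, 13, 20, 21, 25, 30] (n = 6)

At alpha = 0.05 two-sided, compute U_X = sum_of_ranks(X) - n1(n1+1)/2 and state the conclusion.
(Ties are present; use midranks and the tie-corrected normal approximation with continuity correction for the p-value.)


Step 1: Combine and sort all 11 observations; assign midranks.
sorted (value, group): (11,X), (12,X), (12,Y), (13,Y), (15,X), (19,X), (20,Y), (21,X), (21,Y), (25,Y), (30,Y)
ranks: 11->1, 12->2.5, 12->2.5, 13->4, 15->5, 19->6, 20->7, 21->8.5, 21->8.5, 25->10, 30->11
Step 2: Rank sum for X: R1 = 1 + 2.5 + 5 + 6 + 8.5 = 23.
Step 3: U_X = R1 - n1(n1+1)/2 = 23 - 5*6/2 = 23 - 15 = 8.
       U_Y = n1*n2 - U_X = 30 - 8 = 22.
Step 4: Ties are present, so use the tie-corrected normal approximation (with continuity correction) for the p-value.
Step 5: p-value = 0.233197; compare to alpha = 0.05. fail to reject H0.

U_X = 8, p = 0.233197, fail to reject H0 at alpha = 0.05.


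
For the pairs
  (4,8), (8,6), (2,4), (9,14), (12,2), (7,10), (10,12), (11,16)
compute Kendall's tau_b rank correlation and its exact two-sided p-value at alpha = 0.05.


Step 1: Enumerate the 28 unordered pairs (i,j) with i<j and classify each by sign(x_j-x_i) * sign(y_j-y_i).
  (1,2):dx=+4,dy=-2->D; (1,3):dx=-2,dy=-4->C; (1,4):dx=+5,dy=+6->C; (1,5):dx=+8,dy=-6->D
  (1,6):dx=+3,dy=+2->C; (1,7):dx=+6,dy=+4->C; (1,8):dx=+7,dy=+8->C; (2,3):dx=-6,dy=-2->C
  (2,4):dx=+1,dy=+8->C; (2,5):dx=+4,dy=-4->D; (2,6):dx=-1,dy=+4->D; (2,7):dx=+2,dy=+6->C
  (2,8):dx=+3,dy=+10->C; (3,4):dx=+7,dy=+10->C; (3,5):dx=+10,dy=-2->D; (3,6):dx=+5,dy=+6->C
  (3,7):dx=+8,dy=+8->C; (3,8):dx=+9,dy=+12->C; (4,5):dx=+3,dy=-12->D; (4,6):dx=-2,dy=-4->C
  (4,7):dx=+1,dy=-2->D; (4,8):dx=+2,dy=+2->C; (5,6):dx=-5,dy=+8->D; (5,7):dx=-2,dy=+10->D
  (5,8):dx=-1,dy=+14->D; (6,7):dx=+3,dy=+2->C; (6,8):dx=+4,dy=+6->C; (7,8):dx=+1,dy=+4->C
Step 2: C = 18, D = 10, total pairs = 28.
Step 3: tau = (C - D)/(n(n-1)/2) = (18 - 10)/28 = 0.285714.
Step 4: Exact two-sided p-value (enumerate n! = 40320 permutations of y under H0): p = 0.398760.
Step 5: alpha = 0.05. fail to reject H0.

tau_b = 0.2857 (C=18, D=10), p = 0.398760, fail to reject H0.


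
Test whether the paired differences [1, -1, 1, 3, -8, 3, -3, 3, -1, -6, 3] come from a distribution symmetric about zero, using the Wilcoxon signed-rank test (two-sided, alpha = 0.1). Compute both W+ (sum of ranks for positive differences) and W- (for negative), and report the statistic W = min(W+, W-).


Step 1: Drop any zero differences (none here) and take |d_i|.
|d| = [1, 1, 1, 3, 8, 3, 3, 3, 1, 6, 3]
Step 2: Midrank |d_i| (ties get averaged ranks).
ranks: |1|->2.5, |1|->2.5, |1|->2.5, |3|->7, |8|->11, |3|->7, |3|->7, |3|->7, |1|->2.5, |6|->10, |3|->7
Step 3: Attach original signs; sum ranks with positive sign and with negative sign.
W+ = 2.5 + 2.5 + 7 + 7 + 7 + 7 = 33
W- = 2.5 + 11 + 7 + 2.5 + 10 = 33
(Check: W+ + W- = 66 should equal n(n+1)/2 = 66.)
Step 4: Test statistic W = min(W+, W-) = 33.
Step 5: Ties in |d|, so use the tie-corrected normal approximation.
        E[W] = n(n+1)/4 = 11*12/4 = 33.
        Tie groups: |d|=1 (t=4), |d|=3 (t=5); sum(t^3 - t) = 180.
        Var[W] = n(n+1)(2n+1)/24 - sum(t^3-t)/48 = 3036/24 - 180/48 = 122.75.
        z = (W - E[W]) / sqrt(Var[W]) = (33 - 33) / 11.0793 = 0.0000.
        Two-sided p = 2*Phi(z) = 1.000000.
Step 6: alpha = 0.1. fail to reject H0.

W+ = 33, W- = 33, W = min = 33, p = 1.000000, fail to reject H0.


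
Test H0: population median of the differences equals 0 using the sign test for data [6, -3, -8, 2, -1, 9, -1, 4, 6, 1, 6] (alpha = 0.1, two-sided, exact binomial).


Step 1: Discard zero differences. Original n = 11; n_eff = number of nonzero differences = 11.
Nonzero differences (with sign): +6, -3, -8, +2, -1, +9, -1, +4, +6, +1, +6
Step 2: Count signs: positive = 7, negative = 4.
Step 3: Under H0: P(positive) = 0.5, so the number of positives S ~ Bin(11, 0.5).
Step 4: Two-sided exact p-value = sum of Bin(11,0.5) probabilities at or below the observed probability = 0.548828.
Step 5: alpha = 0.1. fail to reject H0.

n_eff = 11, pos = 7, neg = 4, p = 0.548828, fail to reject H0.


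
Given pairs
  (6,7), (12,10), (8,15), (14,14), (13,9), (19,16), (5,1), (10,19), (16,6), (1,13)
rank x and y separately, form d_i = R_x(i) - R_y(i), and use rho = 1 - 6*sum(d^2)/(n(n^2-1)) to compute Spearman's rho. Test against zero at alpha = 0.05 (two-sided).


Step 1: Rank x and y separately (midranks; no ties here).
rank(x): 6->3, 12->6, 8->4, 14->8, 13->7, 19->10, 5->2, 10->5, 16->9, 1->1
rank(y): 7->3, 10->5, 15->8, 14->7, 9->4, 16->9, 1->1, 19->10, 6->2, 13->6
Step 2: d_i = R_x(i) - R_y(i); compute d_i^2.
  (3-3)^2=0, (6-5)^2=1, (4-8)^2=16, (8-7)^2=1, (7-4)^2=9, (10-9)^2=1, (2-1)^2=1, (5-10)^2=25, (9-2)^2=49, (1-6)^2=25
sum(d^2) = 128.
Step 3: rho = 1 - 6*128 / (10*(10^2 - 1)) = 1 - 768/990 = 0.224242.
Step 4: Under H0, t = rho * sqrt((n-2)/(1-rho^2)) = 0.6508 ~ t(8).
Step 5: Two-sided p-value from the t-distribution with 8 df = 0.533401.
Step 6: alpha = 0.05. fail to reject H0.

rho = 0.2242, p = 0.533401, fail to reject H0 at alpha = 0.05.


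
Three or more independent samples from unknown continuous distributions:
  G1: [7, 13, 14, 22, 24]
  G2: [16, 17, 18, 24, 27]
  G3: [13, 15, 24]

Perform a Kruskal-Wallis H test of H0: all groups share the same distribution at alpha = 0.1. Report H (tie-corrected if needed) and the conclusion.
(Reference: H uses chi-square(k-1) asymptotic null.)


Step 1: Combine all N = 13 observations and assign midranks.
sorted (value, group, rank): (7,G1,1), (13,G1,2.5), (13,G3,2.5), (14,G1,4), (15,G3,5), (16,G2,6), (17,G2,7), (18,G2,8), (22,G1,9), (24,G1,11), (24,G2,11), (24,G3,11), (27,G2,13)
Step 2: Sum ranks within each group.
R_1 = 27.5 (n_1 = 5)
R_2 = 45 (n_2 = 5)
R_3 = 18.5 (n_3 = 3)
Step 3: H = 12/(N(N+1)) * sum(R_i^2/n_i) - 3(N+1)
     = 12/(13*14) * (27.5^2/5 + 45^2/5 + 18.5^2/3) - 3*14
     = 0.065934 * 670.333 - 42
     = 2.197802.
Step 4: Ties present; correction factor C = 1 - 30/(13^3 - 13) = 0.986264. Corrected H = 2.197802 / 0.986264 = 2.228412.
Step 5: Under H0, H ~ chi^2(2); p-value = 0.328176.
Step 6: alpha = 0.1. fail to reject H0.

H = 2.2284, df = 2, p = 0.328176, fail to reject H0.


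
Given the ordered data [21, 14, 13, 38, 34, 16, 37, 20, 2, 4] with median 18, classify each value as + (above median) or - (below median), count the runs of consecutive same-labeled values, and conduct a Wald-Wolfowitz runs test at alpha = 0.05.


Step 1: Compute median = 18; label A = above, B = below.
Labels in order: ABBAABAABB  (n_A = 5, n_B = 5)
Step 2: Count runs R = 6.
Step 3: Under H0 (random ordering), E[R] = 2*n_A*n_B/(n_A+n_B) + 1 = 2*5*5/10 + 1 = 6.0000.
        Var[R] = 2*n_A*n_B*(2*n_A*n_B - n_A - n_B) / ((n_A+n_B)^2 * (n_A+n_B-1)) = 2000/900 = 2.2222.
        SD[R] = 1.4907.
Step 4: R = E[R], so z = 0 with no continuity correction.
Step 5: Two-sided p-value via normal approximation = 2*(1 - Phi(|z|)) = 1.000000.
Step 6: alpha = 0.05. fail to reject H0.

R = 6, z = 0.0000, p = 1.000000, fail to reject H0.


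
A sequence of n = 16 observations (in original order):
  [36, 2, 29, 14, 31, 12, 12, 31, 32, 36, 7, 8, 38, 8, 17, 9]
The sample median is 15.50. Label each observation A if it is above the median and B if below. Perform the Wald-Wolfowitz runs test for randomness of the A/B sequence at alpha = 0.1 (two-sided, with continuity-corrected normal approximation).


Step 1: Compute median = 15.50; label A = above, B = below.
Labels in order: ABABABBAAABBABAB  (n_A = 8, n_B = 8)
Step 2: Count runs R = 12.
Step 3: Under H0 (random ordering), E[R] = 2*n_A*n_B/(n_A+n_B) + 1 = 2*8*8/16 + 1 = 9.0000.
        Var[R] = 2*n_A*n_B*(2*n_A*n_B - n_A - n_B) / ((n_A+n_B)^2 * (n_A+n_B-1)) = 14336/3840 = 3.7333.
        SD[R] = 1.9322.
Step 4: Continuity-corrected z = (R - 0.5 - E[R]) / SD[R] = (12 - 0.5 - 9.0000) / 1.9322 = 1.2939.
Step 5: Two-sided p-value via normal approximation = 2*(1 - Phi(|z|)) = 0.195709.
Step 6: alpha = 0.1. fail to reject H0.

R = 12, z = 1.2939, p = 0.195709, fail to reject H0.


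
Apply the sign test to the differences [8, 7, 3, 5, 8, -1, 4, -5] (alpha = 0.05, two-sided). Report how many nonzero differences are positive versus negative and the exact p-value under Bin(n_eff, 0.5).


Step 1: Discard zero differences. Original n = 8; n_eff = number of nonzero differences = 8.
Nonzero differences (with sign): +8, +7, +3, +5, +8, -1, +4, -5
Step 2: Count signs: positive = 6, negative = 2.
Step 3: Under H0: P(positive) = 0.5, so the number of positives S ~ Bin(8, 0.5).
Step 4: Two-sided exact p-value = sum of Bin(8,0.5) probabilities at or below the observed probability = 0.289062.
Step 5: alpha = 0.05. fail to reject H0.

n_eff = 8, pos = 6, neg = 2, p = 0.289062, fail to reject H0.


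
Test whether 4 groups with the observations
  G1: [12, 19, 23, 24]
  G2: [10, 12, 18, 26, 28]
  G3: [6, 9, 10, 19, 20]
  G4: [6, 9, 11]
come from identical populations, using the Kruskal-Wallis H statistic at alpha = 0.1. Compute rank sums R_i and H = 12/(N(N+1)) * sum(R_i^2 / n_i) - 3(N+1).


Step 1: Combine all N = 17 observations and assign midranks.
sorted (value, group, rank): (6,G3,1.5), (6,G4,1.5), (9,G3,3.5), (9,G4,3.5), (10,G2,5.5), (10,G3,5.5), (11,G4,7), (12,G1,8.5), (12,G2,8.5), (18,G2,10), (19,G1,11.5), (19,G3,11.5), (20,G3,13), (23,G1,14), (24,G1,15), (26,G2,16), (28,G2,17)
Step 2: Sum ranks within each group.
R_1 = 49 (n_1 = 4)
R_2 = 57 (n_2 = 5)
R_3 = 35 (n_3 = 5)
R_4 = 12 (n_4 = 3)
Step 3: H = 12/(N(N+1)) * sum(R_i^2/n_i) - 3(N+1)
     = 12/(17*18) * (49^2/4 + 57^2/5 + 35^2/5 + 12^2/3) - 3*18
     = 0.039216 * 1543.05 - 54
     = 6.511765.
Step 4: Ties present; correction factor C = 1 - 30/(17^3 - 17) = 0.993873. Corrected H = 6.511765 / 0.993873 = 6.551911.
Step 5: Under H0, H ~ chi^2(3); p-value = 0.087638.
Step 6: alpha = 0.1. reject H0.

H = 6.5519, df = 3, p = 0.087638, reject H0.


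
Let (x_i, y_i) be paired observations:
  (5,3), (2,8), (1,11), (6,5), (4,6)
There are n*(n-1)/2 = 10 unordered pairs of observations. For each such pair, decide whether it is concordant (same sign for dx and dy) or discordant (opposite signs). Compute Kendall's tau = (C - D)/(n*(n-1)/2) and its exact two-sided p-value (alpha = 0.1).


Step 1: Enumerate the 10 unordered pairs (i,j) with i<j and classify each by sign(x_j-x_i) * sign(y_j-y_i).
  (1,2):dx=-3,dy=+5->D; (1,3):dx=-4,dy=+8->D; (1,4):dx=+1,dy=+2->C; (1,5):dx=-1,dy=+3->D
  (2,3):dx=-1,dy=+3->D; (2,4):dx=+4,dy=-3->D; (2,5):dx=+2,dy=-2->D; (3,4):dx=+5,dy=-6->D
  (3,5):dx=+3,dy=-5->D; (4,5):dx=-2,dy=+1->D
Step 2: C = 1, D = 9, total pairs = 10.
Step 3: tau = (C - D)/(n(n-1)/2) = (1 - 9)/10 = -0.800000.
Step 4: Exact two-sided p-value (enumerate n! = 120 permutations of y under H0): p = 0.083333.
Step 5: alpha = 0.1. reject H0.

tau_b = -0.8000 (C=1, D=9), p = 0.083333, reject H0.


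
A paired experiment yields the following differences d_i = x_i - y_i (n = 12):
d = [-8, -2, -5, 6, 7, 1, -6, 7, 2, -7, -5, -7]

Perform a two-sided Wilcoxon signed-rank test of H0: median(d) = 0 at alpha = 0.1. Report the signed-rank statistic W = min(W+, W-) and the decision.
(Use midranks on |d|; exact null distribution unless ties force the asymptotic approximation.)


Step 1: Drop any zero differences (none here) and take |d_i|.
|d| = [8, 2, 5, 6, 7, 1, 6, 7, 2, 7, 5, 7]
Step 2: Midrank |d_i| (ties get averaged ranks).
ranks: |8|->12, |2|->2.5, |5|->4.5, |6|->6.5, |7|->9.5, |1|->1, |6|->6.5, |7|->9.5, |2|->2.5, |7|->9.5, |5|->4.5, |7|->9.5
Step 3: Attach original signs; sum ranks with positive sign and with negative sign.
W+ = 6.5 + 9.5 + 1 + 9.5 + 2.5 = 29
W- = 12 + 2.5 + 4.5 + 6.5 + 9.5 + 4.5 + 9.5 = 49
(Check: W+ + W- = 78 should equal n(n+1)/2 = 78.)
Step 4: Test statistic W = min(W+, W-) = 29.
Step 5: Ties in |d|, so use the tie-corrected normal approximation.
        E[W] = n(n+1)/4 = 12*13/4 = 39.
        Tie groups: |d|=2 (t=2), |d|=5 (t=2), |d|=6 (t=2), |d|=7 (t=4); sum(t^3 - t) = 78.
        Var[W] = n(n+1)(2n+1)/24 - sum(t^3-t)/48 = 3900/24 - 78/48 = 160.875.
        z = (W - E[W]) / sqrt(Var[W]) = (29 - 39) / 12.6837 = -0.7884.
        Two-sided p = 2*Phi(z) = 0.430453.
Step 6: alpha = 0.1. fail to reject H0.

W+ = 29, W- = 49, W = min = 29, p = 0.430453, fail to reject H0.


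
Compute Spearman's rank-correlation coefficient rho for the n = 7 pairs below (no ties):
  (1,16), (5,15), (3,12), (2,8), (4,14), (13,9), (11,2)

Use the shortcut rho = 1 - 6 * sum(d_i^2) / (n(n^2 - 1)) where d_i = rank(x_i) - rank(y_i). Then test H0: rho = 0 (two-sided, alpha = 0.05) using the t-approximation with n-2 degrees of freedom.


Step 1: Rank x and y separately (midranks; no ties here).
rank(x): 1->1, 5->5, 3->3, 2->2, 4->4, 13->7, 11->6
rank(y): 16->7, 15->6, 12->4, 8->2, 14->5, 9->3, 2->1
Step 2: d_i = R_x(i) - R_y(i); compute d_i^2.
  (1-7)^2=36, (5-6)^2=1, (3-4)^2=1, (2-2)^2=0, (4-5)^2=1, (7-3)^2=16, (6-1)^2=25
sum(d^2) = 80.
Step 3: rho = 1 - 6*80 / (7*(7^2 - 1)) = 1 - 480/336 = -0.428571.
Step 4: Under H0, t = rho * sqrt((n-2)/(1-rho^2)) = -1.0607 ~ t(5).
Step 5: Two-sided p-value from the t-distribution with 5 df = 0.337368.
Step 6: alpha = 0.05. fail to reject H0.

rho = -0.4286, p = 0.337368, fail to reject H0 at alpha = 0.05.


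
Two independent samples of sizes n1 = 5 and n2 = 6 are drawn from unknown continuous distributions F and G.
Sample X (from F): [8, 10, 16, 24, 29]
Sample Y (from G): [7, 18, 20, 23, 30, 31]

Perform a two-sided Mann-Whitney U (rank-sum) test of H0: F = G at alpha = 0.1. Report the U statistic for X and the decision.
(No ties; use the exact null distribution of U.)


Step 1: Combine and sort all 11 observations; assign midranks.
sorted (value, group): (7,Y), (8,X), (10,X), (16,X), (18,Y), (20,Y), (23,Y), (24,X), (29,X), (30,Y), (31,Y)
ranks: 7->1, 8->2, 10->3, 16->4, 18->5, 20->6, 23->7, 24->8, 29->9, 30->10, 31->11
Step 2: Rank sum for X: R1 = 2 + 3 + 4 + 8 + 9 = 26.
Step 3: U_X = R1 - n1(n1+1)/2 = 26 - 5*6/2 = 26 - 15 = 11.
       U_Y = n1*n2 - U_X = 30 - 11 = 19.
Step 4: No ties, so the exact null distribution of U (based on enumerating the C(11,5) = 462 equally likely rank assignments) gives the two-sided p-value.
Step 5: p-value = 0.536797; compare to alpha = 0.1. fail to reject H0.

U_X = 11, p = 0.536797, fail to reject H0 at alpha = 0.1.


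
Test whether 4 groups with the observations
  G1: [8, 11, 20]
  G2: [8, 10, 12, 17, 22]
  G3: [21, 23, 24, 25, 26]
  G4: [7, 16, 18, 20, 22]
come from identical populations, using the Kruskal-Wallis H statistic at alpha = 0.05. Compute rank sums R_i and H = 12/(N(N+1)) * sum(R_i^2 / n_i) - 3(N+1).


Step 1: Combine all N = 18 observations and assign midranks.
sorted (value, group, rank): (7,G4,1), (8,G1,2.5), (8,G2,2.5), (10,G2,4), (11,G1,5), (12,G2,6), (16,G4,7), (17,G2,8), (18,G4,9), (20,G1,10.5), (20,G4,10.5), (21,G3,12), (22,G2,13.5), (22,G4,13.5), (23,G3,15), (24,G3,16), (25,G3,17), (26,G3,18)
Step 2: Sum ranks within each group.
R_1 = 18 (n_1 = 3)
R_2 = 34 (n_2 = 5)
R_3 = 78 (n_3 = 5)
R_4 = 41 (n_4 = 5)
Step 3: H = 12/(N(N+1)) * sum(R_i^2/n_i) - 3(N+1)
     = 12/(18*19) * (18^2/3 + 34^2/5 + 78^2/5 + 41^2/5) - 3*19
     = 0.035088 * 1892.2 - 57
     = 9.392982.
Step 4: Ties present; correction factor C = 1 - 18/(18^3 - 18) = 0.996904. Corrected H = 9.392982 / 0.996904 = 9.422153.
Step 5: Under H0, H ~ chi^2(3); p-value = 0.024174.
Step 6: alpha = 0.05. reject H0.

H = 9.4222, df = 3, p = 0.024174, reject H0.
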